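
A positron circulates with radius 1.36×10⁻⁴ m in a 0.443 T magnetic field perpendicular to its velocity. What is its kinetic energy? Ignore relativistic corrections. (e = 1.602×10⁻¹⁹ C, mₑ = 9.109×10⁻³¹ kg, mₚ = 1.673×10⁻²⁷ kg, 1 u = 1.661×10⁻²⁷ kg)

v = |q|Br/m, then KE = ½mv² = (qBr)²/(2m).
v = (1.602×10⁻¹⁹)(0.443)(1.36×10⁻⁴)/9.109×10⁻³¹ ≈ 1.060×10⁷ m/s.
KE = ½(9.109×10⁻³¹)(1.060×10⁷)² ≈ 5.11×10⁻¹⁷ J = 319 eV.

KE ≈ 319 eV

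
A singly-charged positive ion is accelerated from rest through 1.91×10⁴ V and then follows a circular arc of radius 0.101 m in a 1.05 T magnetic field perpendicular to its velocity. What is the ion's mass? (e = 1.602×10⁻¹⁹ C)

Combine |q|V = ½mv² and r = mv/(|q|B): eliminate v to get m = qB²r²/(2V).
m = (1.602×10⁻¹⁹)(1.05)²(0.101)²/(2·1.91×10⁴) ≈ 4.72×10⁻²⁶ kg.

m ≈ 4.72×10⁻²⁶ kg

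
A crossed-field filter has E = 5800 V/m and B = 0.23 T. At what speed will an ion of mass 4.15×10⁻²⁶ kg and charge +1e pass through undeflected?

v = 2.5×10⁴ m/s

For undeflected motion the electric and magnetic forces balance: qE = qvB.
v = E/B = 5800/0.23 = 2.5×10⁴ m/s.
The result is independent of the particle's charge and mass.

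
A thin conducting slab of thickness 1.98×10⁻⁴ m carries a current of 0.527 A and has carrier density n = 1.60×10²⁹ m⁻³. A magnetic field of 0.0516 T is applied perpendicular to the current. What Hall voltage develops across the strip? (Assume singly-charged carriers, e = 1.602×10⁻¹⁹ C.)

V_H = IB/(n e t).
V_H = (0.527)(0.0516)/((1.60×10²⁹)(1.602×10⁻¹⁹)(1.98×10⁻⁴)) ≈ 5.36×10⁻⁹ V.

V_H ≈ 5.36×10⁻⁹ V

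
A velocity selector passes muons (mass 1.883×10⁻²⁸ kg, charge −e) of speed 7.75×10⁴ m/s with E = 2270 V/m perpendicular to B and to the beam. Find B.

B = 0.0293 T

Balance of forces in the selector: qE = qvB ⇒ B = E/v.
B = 2270/7.75×10⁴ = 0.0293 T.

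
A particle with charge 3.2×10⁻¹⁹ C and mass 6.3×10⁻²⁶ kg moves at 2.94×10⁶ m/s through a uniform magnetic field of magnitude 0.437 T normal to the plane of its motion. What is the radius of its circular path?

r ≈ 1.32 m

The magnetic force provides the centripetal force: |q|vB = mv²/r.
r = mv/(|q|B) = (6.3×10⁻²⁶)(2.94×10⁶)/((3.2×10⁻¹⁹)(0.437)) ≈ 1.32 m.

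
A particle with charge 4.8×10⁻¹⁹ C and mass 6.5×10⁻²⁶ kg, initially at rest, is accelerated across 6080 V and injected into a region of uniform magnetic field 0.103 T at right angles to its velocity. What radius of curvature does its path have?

r ≈ 0.394 m

Acceleration: |q|V = ½mv² ⇒ v = √(2|q|V/m) = √(2·4.8×10⁻¹⁹·6080/6.5×10⁻²⁶) ≈ 2.997×10⁵ m/s.
In the field: r = mv/(|q|B) = (6.5×10⁻²⁶)(2.997×10⁵)/((4.8×10⁻¹⁹)(0.103)) ≈ 0.394 m.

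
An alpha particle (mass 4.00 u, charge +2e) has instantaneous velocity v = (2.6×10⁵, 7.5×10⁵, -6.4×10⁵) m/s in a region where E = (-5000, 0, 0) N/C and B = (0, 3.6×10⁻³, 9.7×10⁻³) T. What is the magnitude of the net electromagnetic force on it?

v×B = (9580, -2520, 936) N/C.
E + v×B = (4580, -2520, 936) N/C.
F = q(E + v×B) = (3.204×10⁻¹⁹ C)·(4580, -2520, 936) = (1.47×10⁻¹⁵, -8.08×10⁻¹⁶, 3.00×10⁻¹⁶) N.
|F| = 1.70×10⁻¹⁵ N.

|F| ≈ 1.70×10⁻¹⁵ N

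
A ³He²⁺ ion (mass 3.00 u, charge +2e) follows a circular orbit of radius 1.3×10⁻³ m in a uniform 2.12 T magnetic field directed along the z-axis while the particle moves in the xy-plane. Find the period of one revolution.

The cyclotron period depends only on m, q, B: T = 2πm/(|q|B).
T = 2π(4.983×10⁻²⁷)/((3.204×10⁻¹⁹)(2.12)) ≈ 4.61×10⁻⁸ s.

T ≈ 4.61×10⁻⁸ s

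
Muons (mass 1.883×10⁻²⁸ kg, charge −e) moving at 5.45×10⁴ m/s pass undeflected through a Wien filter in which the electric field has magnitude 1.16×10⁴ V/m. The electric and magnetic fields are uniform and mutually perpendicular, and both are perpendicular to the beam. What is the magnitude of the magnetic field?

B = 0.213 T

Balance of forces in the selector: qE = qvB ⇒ B = E/v.
B = 1.16×10⁴/5.45×10⁴ = 0.213 T.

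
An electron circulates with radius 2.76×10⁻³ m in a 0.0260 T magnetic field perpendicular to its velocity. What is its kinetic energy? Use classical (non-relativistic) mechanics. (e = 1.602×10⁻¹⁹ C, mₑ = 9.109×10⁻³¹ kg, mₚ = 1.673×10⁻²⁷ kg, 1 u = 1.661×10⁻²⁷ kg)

v = |q|Br/m, then KE = ½mv² = (qBr)²/(2m).
v = (1.602×10⁻¹⁹)(0.0260)(2.76×10⁻³)/9.109×10⁻³¹ ≈ 1.262×10⁷ m/s.
KE = ½(9.109×10⁻³¹)(1.262×10⁷)² ≈ 7.25×10⁻¹⁷ J.

KE ≈ 7.25×10⁻¹⁷ J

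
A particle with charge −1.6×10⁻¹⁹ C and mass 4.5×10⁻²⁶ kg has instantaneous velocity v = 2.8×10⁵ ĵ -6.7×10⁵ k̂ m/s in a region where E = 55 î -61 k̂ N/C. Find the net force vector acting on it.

F ≈ (-8.80×10⁻¹⁸, 0, 9.76×10⁻¹⁸) N

Only an electric field acts, so F = qE = (−1.6×10⁻¹⁹ C)·(55.0, 0, -61.0) = (-8.80×10⁻¹⁸, 0, 9.76×10⁻¹⁸) N.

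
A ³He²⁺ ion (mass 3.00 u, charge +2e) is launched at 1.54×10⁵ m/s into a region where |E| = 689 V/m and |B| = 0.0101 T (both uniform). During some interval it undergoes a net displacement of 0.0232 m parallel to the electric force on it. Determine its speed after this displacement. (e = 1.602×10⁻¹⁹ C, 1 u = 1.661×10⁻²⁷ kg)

v_f ≈ 1.61×10⁵ m/s

B does no work; ΔKE = |q|E d.
½mv_f² = ½mv₀² + |q|Ed = ½(4.983×10⁻²⁷)(1.54×10⁵)² + (3.204×10⁻¹⁹)(689)(0.0232) ≈ 5.909×10⁻¹⁷ J + 5.122×10⁻¹⁸ J ≈ 6.421×10⁻¹⁷ J.
v_f = √(2·6.421×10⁻¹⁷/4.983×10⁻²⁷) ≈ 1.61×10⁵ m/s.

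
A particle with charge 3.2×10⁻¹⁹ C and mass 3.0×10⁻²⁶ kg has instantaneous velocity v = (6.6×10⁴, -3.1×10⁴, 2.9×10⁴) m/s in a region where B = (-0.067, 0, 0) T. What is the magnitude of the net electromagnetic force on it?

|F| ≈ 9.10×10⁻¹⁶ N

v×B = (0, -1940, -2080) N/C.
F = q v×B = (3.2×10⁻¹⁹ C)·(0, -1940, -2080) = (0, -6.22×10⁻¹⁶, -6.65×10⁻¹⁶) N.
|F| = 9.10×10⁻¹⁶ N.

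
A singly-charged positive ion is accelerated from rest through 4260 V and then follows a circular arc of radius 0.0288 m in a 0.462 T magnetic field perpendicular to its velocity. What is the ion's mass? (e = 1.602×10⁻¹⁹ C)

m ≈ 3.33×10⁻²⁷ kg

Combine |q|V = ½mv² and r = mv/(|q|B): eliminate v to get m = qB²r²/(2V).
m = (1.602×10⁻¹⁹)(0.462)²(0.0288)²/(2·4260) ≈ 3.33×10⁻²⁷ kg.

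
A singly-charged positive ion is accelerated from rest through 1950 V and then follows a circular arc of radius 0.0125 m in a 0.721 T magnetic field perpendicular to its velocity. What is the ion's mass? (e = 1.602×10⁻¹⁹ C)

Combine |q|V = ½mv² and r = mv/(|q|B): eliminate v to get m = qB²r²/(2V).
m = (1.602×10⁻¹⁹)(0.721)²(0.0125)²/(2·1950) ≈ 3.34×10⁻²⁷ kg.

m ≈ 3.34×10⁻²⁷ kg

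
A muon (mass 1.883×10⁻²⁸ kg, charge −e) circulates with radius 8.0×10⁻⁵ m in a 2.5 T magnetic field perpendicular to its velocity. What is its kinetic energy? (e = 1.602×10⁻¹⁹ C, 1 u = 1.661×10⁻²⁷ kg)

KE ≈ 2.7×10⁻¹⁸ J

v = |q|Br/m, then KE = ½mv² = (qBr)²/(2m).
v = (1.602×10⁻¹⁹)(2.5)(8.0×10⁻⁵)/1.883×10⁻²⁸ ≈ 1.702×10⁵ m/s.
KE = ½(1.883×10⁻²⁸)(1.702×10⁵)² ≈ 2.7×10⁻¹⁸ J.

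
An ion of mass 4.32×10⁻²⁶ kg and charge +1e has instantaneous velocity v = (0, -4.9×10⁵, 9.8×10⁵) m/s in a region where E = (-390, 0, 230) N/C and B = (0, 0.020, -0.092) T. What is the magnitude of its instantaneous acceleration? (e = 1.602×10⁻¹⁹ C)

v×B = (2.55×10⁴, 0, 0) N/C.
E + v×B = (2.51×10⁴, 0, 230) N/C.
F = q(E + v×B) = (1.602×10⁻¹⁹ C)·(2.51×10⁴, 0, 230) = (4.02×10⁻¹⁵, 0, 3.68×10⁻¹⁷) N.
|a| = |F|/m = 4.020×10⁻¹⁵/4.32×10⁻²⁶ ≈ 9.30×10¹⁰ m/s².

|a| ≈ 9.30×10¹⁰ m/s²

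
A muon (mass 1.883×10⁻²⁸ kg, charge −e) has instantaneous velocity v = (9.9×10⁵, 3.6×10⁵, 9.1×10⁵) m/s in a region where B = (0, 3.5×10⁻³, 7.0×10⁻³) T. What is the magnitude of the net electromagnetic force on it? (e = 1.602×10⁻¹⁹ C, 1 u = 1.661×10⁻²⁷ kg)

|F| ≈ 1.25×10⁻¹⁵ N

v×B = (-665, -6930, 3460) N/C.
F = q v×B = (−1.602×10⁻¹⁹ C)·(-665, -6930, 3460) = (1.07×10⁻¹⁶, 1.11×10⁻¹⁵, -5.55×10⁻¹⁶) N.
|F| = 1.25×10⁻¹⁵ N.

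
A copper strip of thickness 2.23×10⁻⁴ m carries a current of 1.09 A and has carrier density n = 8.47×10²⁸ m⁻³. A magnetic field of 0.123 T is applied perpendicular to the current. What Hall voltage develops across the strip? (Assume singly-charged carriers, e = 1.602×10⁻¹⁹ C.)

V_H = IB/(n e t).
V_H = (1.09)(0.123)/((8.47×10²⁸)(1.602×10⁻¹⁹)(2.23×10⁻⁴)) ≈ 4.43×10⁻⁸ V.

V_H ≈ 4.43×10⁻⁸ V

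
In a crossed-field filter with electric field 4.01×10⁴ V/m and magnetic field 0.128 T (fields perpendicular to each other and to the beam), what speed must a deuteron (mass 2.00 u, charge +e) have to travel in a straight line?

v = 3.13×10⁵ m/s

For undeflected motion the electric and magnetic forces balance: qE = qvB.
v = E/B = 4.01×10⁴/0.128 = 3.13×10⁵ m/s.
The result is independent of the particle's charge and mass.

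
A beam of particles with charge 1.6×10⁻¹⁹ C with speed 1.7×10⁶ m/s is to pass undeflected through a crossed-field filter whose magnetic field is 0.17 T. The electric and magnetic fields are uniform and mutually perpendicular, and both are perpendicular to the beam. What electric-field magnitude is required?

For straight-line motion qE = qvB, so E = vB.
E = 1.7×10⁶ × 0.17 = 2.9×10⁵ V/m.

E = 2.9×10⁵ V/m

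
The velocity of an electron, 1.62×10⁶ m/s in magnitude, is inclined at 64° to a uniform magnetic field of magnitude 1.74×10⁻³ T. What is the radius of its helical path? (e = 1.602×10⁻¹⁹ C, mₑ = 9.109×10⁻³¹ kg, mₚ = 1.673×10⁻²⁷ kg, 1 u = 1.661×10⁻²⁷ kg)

v⊥ = v sinθ = 1.62×10⁶·sin64° ≈ 1.456×10⁶ m/s.
r = m v⊥/(|q|B) = (9.109×10⁻³¹)(1.456×10⁶)/((1.602×10⁻¹⁹)(1.74×10⁻³)) ≈ 4.76×10⁻³ m.

r ≈ 4.76×10⁻³ m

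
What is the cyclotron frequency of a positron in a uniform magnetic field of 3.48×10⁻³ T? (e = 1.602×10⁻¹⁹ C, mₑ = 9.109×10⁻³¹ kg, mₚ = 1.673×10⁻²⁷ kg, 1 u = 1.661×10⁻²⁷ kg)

f = |q|B/(2πm).
f = (1.602×10⁻¹⁹)(3.48×10⁻³)/(2π·9.109×10⁻³¹) ≈ 9.74×10⁷ Hz.

f ≈ 9.74×10⁷ Hz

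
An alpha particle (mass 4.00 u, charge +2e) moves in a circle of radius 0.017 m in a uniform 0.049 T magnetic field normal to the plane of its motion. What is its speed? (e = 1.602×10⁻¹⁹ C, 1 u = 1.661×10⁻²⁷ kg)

v ≈ 4.0×10⁴ m/s

From |q|vB = mv²/r, v = |q|Br/m.
v = (3.204×10⁻¹⁹)(0.049)(0.017)/6.644×10⁻²⁷ ≈ 4.0×10⁴ m/s.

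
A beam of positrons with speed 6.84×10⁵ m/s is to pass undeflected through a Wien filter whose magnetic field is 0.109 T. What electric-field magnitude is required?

E = 7.46×10⁴ V/m

For straight-line motion qE = qvB, so E = vB.
E = 6.84×10⁵ × 0.109 = 7.46×10⁴ V/m.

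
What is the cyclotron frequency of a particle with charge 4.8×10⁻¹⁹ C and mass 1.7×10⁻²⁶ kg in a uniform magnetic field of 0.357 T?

f = |q|B/(2πm).
f = (4.8×10⁻¹⁹)(0.357)/(2π·1.7×10⁻²⁶) ≈ 1.60×10⁶ Hz.

f ≈ 1.60×10⁶ Hz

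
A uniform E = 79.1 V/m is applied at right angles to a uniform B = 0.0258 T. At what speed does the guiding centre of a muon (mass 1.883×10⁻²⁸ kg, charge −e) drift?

In crossed fields the guiding centre drifts at v_d = |E×B|/B² = E/B, independent of charge and mass.
v_d = 79.1/0.0258 = 3070 m/s.

v_d ≈ 3070 m/s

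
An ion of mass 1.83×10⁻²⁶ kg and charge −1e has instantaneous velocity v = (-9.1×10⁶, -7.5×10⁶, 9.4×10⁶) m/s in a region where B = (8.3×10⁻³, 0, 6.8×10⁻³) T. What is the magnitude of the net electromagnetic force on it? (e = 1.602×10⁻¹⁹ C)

|F| ≈ 2.59×10⁻¹⁴ N

v×B = (-5.10×10⁴, 1.40×10⁵, 6.22×10⁴) N/C.
F = q v×B = (−1.602×10⁻¹⁹ C)·(-5.10×10⁴, 1.40×10⁵, 6.22×10⁴) = (8.17×10⁻¹⁵, -2.24×10⁻¹⁴, -9.97×10⁻¹⁵) N.
|F| = 2.59×10⁻¹⁴ N.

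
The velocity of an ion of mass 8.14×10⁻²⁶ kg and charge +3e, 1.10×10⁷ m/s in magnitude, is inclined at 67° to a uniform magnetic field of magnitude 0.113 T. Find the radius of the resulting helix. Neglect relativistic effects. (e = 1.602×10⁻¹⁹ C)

v⊥ = v sinθ = 1.10×10⁷·sin67° ≈ 1.013×10⁷ m/s.
r = m v⊥/(|q|B) = (8.14×10⁻²⁶)(1.013×10⁷)/((4.806×10⁻¹⁹)(0.113)) ≈ 15.2 m.

r ≈ 15.2 m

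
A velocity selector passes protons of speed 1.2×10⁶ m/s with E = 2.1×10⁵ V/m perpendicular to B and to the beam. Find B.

B = 0.17 T

Balance of forces in the selector: qE = qvB ⇒ B = E/v.
B = 2.1×10⁵/1.2×10⁶ = 0.17 T.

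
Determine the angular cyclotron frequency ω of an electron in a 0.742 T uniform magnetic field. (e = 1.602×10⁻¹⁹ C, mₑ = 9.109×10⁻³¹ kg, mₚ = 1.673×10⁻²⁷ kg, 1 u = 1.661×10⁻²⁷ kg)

ω ≈ 1.30×10¹¹ rad/s

ω = |q|B/m.
ω = (1.602×10⁻¹⁹)(0.742)/9.109×10⁻³¹ ≈ 1.30×10¹¹ rad/s.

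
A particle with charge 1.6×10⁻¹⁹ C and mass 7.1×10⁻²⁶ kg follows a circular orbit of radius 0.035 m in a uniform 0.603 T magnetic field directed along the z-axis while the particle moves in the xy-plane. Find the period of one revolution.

The cyclotron period depends only on m, q, B: T = 2πm/(|q|B).
T = 2π(7.1×10⁻²⁶)/((1.6×10⁻¹⁹)(0.603)) ≈ 4.62×10⁻⁶ s.

T ≈ 4.62×10⁻⁶ s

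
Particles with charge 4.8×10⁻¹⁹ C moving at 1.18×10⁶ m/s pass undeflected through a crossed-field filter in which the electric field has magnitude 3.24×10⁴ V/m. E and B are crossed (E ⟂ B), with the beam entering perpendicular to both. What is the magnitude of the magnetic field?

B = 0.0275 T

Balance of forces in the selector: qE = qvB ⇒ B = E/v.
B = 3.24×10⁴/1.18×10⁶ = 0.0275 T.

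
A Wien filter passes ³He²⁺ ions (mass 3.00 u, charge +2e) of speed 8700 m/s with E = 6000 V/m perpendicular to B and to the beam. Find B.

Balance of forces in the selector: qE = qvB ⇒ B = E/v.
B = 6000/8700 = 0.69 T.

B = 0.69 T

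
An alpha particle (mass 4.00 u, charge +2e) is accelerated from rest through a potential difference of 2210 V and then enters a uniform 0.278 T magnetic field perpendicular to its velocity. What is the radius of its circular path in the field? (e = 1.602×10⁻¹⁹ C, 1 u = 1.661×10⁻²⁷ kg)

Acceleration: |q|V = ½mv² ⇒ v = √(2|q|V/m) = √(2·3.204×10⁻¹⁹·2210/6.644×10⁻²⁷) ≈ 4.617×10⁵ m/s.
In the field: r = mv/(|q|B) = (6.644×10⁻²⁷)(4.617×10⁵)/((3.204×10⁻¹⁹)(0.278)) ≈ 0.0344 m.

r ≈ 0.0344 m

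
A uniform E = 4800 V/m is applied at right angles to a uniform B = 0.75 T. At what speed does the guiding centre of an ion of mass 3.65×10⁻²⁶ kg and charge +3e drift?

v_d ≈ 6400 m/s

In crossed fields the guiding centre drifts at v_d = |E×B|/B² = E/B, independent of charge and mass.
v_d = 4800/0.75 = 6400 m/s.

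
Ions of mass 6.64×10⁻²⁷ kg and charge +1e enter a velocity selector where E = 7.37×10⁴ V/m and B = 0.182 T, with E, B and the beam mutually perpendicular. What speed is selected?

v = 4.05×10⁵ m/s

For undeflected motion the electric and magnetic forces balance: qE = qvB.
v = E/B = 7.37×10⁴/0.182 = 4.05×10⁵ m/s.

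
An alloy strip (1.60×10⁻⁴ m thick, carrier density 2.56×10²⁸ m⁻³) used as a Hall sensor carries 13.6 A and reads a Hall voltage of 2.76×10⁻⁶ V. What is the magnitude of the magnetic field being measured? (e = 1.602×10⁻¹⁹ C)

B ≈ 0.133 T

From V_H = IB/(n e t), B = V_H n e t / I.
B = (2.76×10⁻⁶)(2.56×10²⁸)(1.602×10⁻¹⁹)(1.60×10⁻⁴)/13.6 ≈ 0.133 T.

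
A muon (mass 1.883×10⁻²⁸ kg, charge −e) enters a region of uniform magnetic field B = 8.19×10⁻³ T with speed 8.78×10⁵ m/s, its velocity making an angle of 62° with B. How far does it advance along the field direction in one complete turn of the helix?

v∥ = v cosθ = 8.78×10⁵·cos62° ≈ 4.122×10⁵ m/s.
T = 2πm/(|q|B) = 2π(1.883×10⁻²⁸)/((1.602×10⁻¹⁹)(8.19×10⁻³)) ≈ 9.017×10⁻⁷ s.
pitch = v∥ T = (4.122×10⁵)(9.017×10⁻⁷) ≈ 0.372 m.

p ≈ 0.372 m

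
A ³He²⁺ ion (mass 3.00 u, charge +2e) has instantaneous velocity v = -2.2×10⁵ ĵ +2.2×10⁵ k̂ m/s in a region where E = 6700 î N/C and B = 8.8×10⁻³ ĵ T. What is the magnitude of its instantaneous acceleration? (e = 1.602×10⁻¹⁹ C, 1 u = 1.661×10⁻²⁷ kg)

|a| ≈ 3.06×10¹¹ m/s²

v×B = (-1940, 0, 0) N/C.
E + v×B = (4760, 0, 0) N/C.
F = q(E + v×B) = (3.204×10⁻¹⁹ C)·(4760, 0, 0) = (1.53×10⁻¹⁵, 0, 0) N.
|a| = |F|/m = 1.526×10⁻¹⁵/4.983×10⁻²⁷ ≈ 3.06×10¹¹ m/s².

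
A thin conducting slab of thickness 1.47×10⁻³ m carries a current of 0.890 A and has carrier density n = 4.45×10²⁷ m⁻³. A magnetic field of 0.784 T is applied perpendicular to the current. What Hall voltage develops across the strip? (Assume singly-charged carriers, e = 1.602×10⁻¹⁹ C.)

V_H ≈ 6.66×10⁻⁷ V

V_H = IB/(n e t).
V_H = (0.890)(0.784)/((4.45×10²⁷)(1.602×10⁻¹⁹)(1.47×10⁻³)) ≈ 6.66×10⁻⁷ V.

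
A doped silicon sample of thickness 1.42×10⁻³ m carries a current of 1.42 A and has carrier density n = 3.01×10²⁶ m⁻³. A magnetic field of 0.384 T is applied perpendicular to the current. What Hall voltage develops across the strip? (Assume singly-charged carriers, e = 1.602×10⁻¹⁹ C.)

V_H ≈ 7.96×10⁻⁶ V

V_H = IB/(n e t).
V_H = (1.42)(0.384)/((3.01×10²⁶)(1.602×10⁻¹⁹)(1.42×10⁻³)) ≈ 7.96×10⁻⁶ V.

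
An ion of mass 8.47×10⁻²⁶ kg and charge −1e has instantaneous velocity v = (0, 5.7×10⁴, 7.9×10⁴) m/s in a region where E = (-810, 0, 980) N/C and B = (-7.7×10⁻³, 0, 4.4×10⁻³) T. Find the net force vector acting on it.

F ≈ (8.96×10⁻¹⁷, 9.74×10⁻¹⁷, -2.27×10⁻¹⁶) N

v×B = (251, -608, 439) N/C.
E + v×B = (-559, -608, 1420) N/C.
F = q(E + v×B) = (−1.602×10⁻¹⁹ C)·(-559, -608, 1420) = (8.96×10⁻¹⁷, 9.74×10⁻¹⁷, -2.27×10⁻¹⁶) N.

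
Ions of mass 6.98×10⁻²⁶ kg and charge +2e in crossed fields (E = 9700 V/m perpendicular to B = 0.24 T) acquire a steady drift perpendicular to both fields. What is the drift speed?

The steady drift has the magnetic force balancing the electric force, so v_d = E/B.
v_d = 9700/0.24 = 4.0×10⁴ m/s.

v_d ≈ 4.0×10⁴ m/s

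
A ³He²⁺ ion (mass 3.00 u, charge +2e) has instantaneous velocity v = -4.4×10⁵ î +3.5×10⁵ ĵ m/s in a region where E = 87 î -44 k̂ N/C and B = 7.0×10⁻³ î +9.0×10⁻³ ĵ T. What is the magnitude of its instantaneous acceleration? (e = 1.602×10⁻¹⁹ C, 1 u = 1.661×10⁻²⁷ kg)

v×B = (0, 0, -6410) N/C.
E + v×B = (87.0, 0, -6450) N/C.
F = q(E + v×B) = (3.204×10⁻¹⁹ C)·(87.0, 0, -6450) = (2.79×10⁻¹⁷, 0, -2.07×10⁻¹⁵) N.
|a| = |F|/m = 2.068×10⁻¹⁵/4.983×10⁻²⁷ ≈ 4.15×10¹¹ m/s².

|a| ≈ 4.15×10¹¹ m/s²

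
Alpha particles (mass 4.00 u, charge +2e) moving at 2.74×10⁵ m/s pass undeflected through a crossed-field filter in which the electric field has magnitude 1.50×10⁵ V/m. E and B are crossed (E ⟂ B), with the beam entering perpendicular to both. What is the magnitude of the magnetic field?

Balance of forces in the selector: qE = qvB ⇒ B = E/v.
B = 1.50×10⁵/2.74×10⁵ = 0.547 T.

B = 0.547 T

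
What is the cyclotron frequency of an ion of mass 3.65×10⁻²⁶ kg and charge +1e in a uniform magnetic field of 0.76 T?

f ≈ 5.3×10⁵ Hz

f = |q|B/(2πm).
f = (1.602×10⁻¹⁹)(0.76)/(2π·3.65×10⁻²⁶) ≈ 5.3×10⁵ Hz.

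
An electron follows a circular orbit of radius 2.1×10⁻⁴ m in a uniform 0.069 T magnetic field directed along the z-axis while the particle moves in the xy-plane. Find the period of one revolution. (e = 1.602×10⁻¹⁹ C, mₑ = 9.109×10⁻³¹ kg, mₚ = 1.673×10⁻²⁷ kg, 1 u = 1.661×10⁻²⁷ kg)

The cyclotron period depends only on m, q, B: T = 2πm/(|q|B).
T = 2π(9.109×10⁻³¹)/((1.602×10⁻¹⁹)(0.069)) ≈ 5.2×10⁻¹⁰ s.

T ≈ 5.2×10⁻¹⁰ s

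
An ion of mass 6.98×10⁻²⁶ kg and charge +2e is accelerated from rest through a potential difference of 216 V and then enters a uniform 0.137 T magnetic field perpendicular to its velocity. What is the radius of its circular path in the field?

r ≈ 0.0708 m

Acceleration: |q|V = ½mv² ⇒ v = √(2|q|V/m) = √(2·3.204×10⁻¹⁹·216/6.98×10⁻²⁶) ≈ 4.453×10⁴ m/s.
In the field: r = mv/(|q|B) = (6.98×10⁻²⁶)(4.453×10⁴)/((3.204×10⁻¹⁹)(0.137)) ≈ 0.0708 m.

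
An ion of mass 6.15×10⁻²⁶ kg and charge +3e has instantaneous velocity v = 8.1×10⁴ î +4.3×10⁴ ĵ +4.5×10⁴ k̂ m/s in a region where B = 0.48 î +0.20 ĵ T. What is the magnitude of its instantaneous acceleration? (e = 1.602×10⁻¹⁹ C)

|a| ≈ 1.86×10¹¹ m/s²

v×B = (-9000, 2.16×10⁴, -4440) N/C.
F = q v×B = (4.806×10⁻¹⁹ C)·(-9000, 2.16×10⁴, -4440) = (-4.33×10⁻¹⁵, 1.04×10⁻¹⁴, -2.13×10⁻¹⁵) N.
|a| = |F|/m = 1.145×10⁻¹⁴/6.15×10⁻²⁶ ≈ 1.86×10¹¹ m/s².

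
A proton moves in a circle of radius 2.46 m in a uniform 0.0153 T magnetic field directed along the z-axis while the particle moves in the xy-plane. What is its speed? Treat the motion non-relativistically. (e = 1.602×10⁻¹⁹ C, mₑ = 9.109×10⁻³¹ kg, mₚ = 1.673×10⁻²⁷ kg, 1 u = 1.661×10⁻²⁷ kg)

v ≈ 3.60×10⁶ m/s

From |q|vB = mv²/r, v = |q|Br/m.
v = (1.602×10⁻¹⁹)(0.0153)(2.46)/1.673×10⁻²⁷ ≈ 3.60×10⁶ m/s.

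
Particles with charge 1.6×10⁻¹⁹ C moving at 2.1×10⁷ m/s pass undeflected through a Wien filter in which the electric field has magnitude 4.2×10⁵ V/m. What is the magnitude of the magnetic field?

B = 0.020 T

Balance of forces in the selector: qE = qvB ⇒ B = E/v.
B = 4.2×10⁵/2.1×10⁷ = 0.020 T.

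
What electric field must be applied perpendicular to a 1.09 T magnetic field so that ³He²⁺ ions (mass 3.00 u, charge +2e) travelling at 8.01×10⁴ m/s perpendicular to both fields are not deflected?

E = 8.73×10⁴ V/m

For straight-line motion qE = qvB, so E = vB.
E = 8.01×10⁴ × 1.09 = 8.73×10⁴ V/m.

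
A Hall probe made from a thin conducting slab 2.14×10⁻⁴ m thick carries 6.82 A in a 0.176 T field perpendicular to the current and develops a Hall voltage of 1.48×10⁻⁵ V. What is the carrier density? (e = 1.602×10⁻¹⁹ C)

From V_H = IB/(n e t), n = IB/(V_H e t).
n = (6.82)(0.176)/((1.48×10⁻⁵)(1.602×10⁻¹⁹)(2.14×10⁻⁴)) ≈ 2.37×10²⁷ m⁻³.

n ≈ 2.37×10²⁷ m⁻³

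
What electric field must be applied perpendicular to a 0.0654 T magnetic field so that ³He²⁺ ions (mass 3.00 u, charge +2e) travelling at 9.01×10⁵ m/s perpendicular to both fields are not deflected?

E = 5.89×10⁴ V/m

For straight-line motion qE = qvB, so E = vB.
E = 9.01×10⁵ × 0.0654 = 5.89×10⁴ V/m.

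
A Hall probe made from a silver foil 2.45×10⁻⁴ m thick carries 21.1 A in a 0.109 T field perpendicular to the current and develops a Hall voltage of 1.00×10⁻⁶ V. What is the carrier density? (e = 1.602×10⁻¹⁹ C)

From V_H = IB/(n e t), n = IB/(V_H e t).
n = (21.1)(0.109)/((1.00×10⁻⁶)(1.602×10⁻¹⁹)(2.45×10⁻⁴)) ≈ 5.86×10²⁸ m⁻³.

n ≈ 5.86×10²⁸ m⁻³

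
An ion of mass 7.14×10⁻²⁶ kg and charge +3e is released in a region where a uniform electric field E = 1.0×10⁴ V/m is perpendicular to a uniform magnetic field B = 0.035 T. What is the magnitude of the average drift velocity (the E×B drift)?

The E×B drift speed is v_d = E/B.
v_d = 1.0×10⁴/0.035 = 2.9×10⁵ m/s.

v_d ≈ 2.9×10⁵ m/s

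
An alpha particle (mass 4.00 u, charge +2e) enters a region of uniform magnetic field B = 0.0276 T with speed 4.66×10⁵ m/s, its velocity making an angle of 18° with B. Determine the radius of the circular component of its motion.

r ≈ 0.108 m

v⊥ = v sinθ = 4.66×10⁵·sin18° ≈ 1.440×10⁵ m/s.
r = m v⊥/(|q|B) = (6.644×10⁻²⁷)(1.440×10⁵)/((3.204×10⁻¹⁹)(0.0276)) ≈ 0.108 m.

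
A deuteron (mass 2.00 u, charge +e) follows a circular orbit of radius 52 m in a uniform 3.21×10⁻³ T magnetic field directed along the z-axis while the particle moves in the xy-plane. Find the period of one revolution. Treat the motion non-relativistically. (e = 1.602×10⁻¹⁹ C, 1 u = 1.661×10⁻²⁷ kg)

The cyclotron period depends only on m, q, B: T = 2πm/(|q|B).
T = 2π(3.322×10⁻²⁷)/((1.602×10⁻¹⁹)(3.21×10⁻³)) ≈ 4.06×10⁻⁵ s.

T ≈ 4.06×10⁻⁵ s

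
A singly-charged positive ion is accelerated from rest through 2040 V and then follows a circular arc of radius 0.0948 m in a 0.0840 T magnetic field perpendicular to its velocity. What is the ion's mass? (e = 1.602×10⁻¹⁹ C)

Combine |q|V = ½mv² and r = mv/(|q|B): eliminate v to get m = qB²r²/(2V).
m = (1.602×10⁻¹⁹)(0.0840)²(0.0948)²/(2·2040) ≈ 2.49×10⁻²⁷ kg.

m ≈ 2.49×10⁻²⁷ kg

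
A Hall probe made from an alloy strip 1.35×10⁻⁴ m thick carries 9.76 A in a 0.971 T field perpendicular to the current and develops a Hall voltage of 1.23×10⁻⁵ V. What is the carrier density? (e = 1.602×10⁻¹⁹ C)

n ≈ 3.56×10²⁸ m⁻³

From V_H = IB/(n e t), n = IB/(V_H e t).
n = (9.76)(0.971)/((1.23×10⁻⁵)(1.602×10⁻¹⁹)(1.35×10⁻⁴)) ≈ 3.56×10²⁸ m⁻³.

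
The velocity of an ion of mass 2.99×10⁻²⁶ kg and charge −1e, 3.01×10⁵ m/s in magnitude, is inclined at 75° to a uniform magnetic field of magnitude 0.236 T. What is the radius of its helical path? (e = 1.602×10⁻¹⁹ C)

r ≈ 0.230 m

v⊥ = v sinθ = 3.01×10⁵·sin75° ≈ 2.907×10⁵ m/s.
r = m v⊥/(|q|B) = (2.99×10⁻²⁶)(2.907×10⁵)/((1.602×10⁻¹⁹)(0.236)) ≈ 0.230 m.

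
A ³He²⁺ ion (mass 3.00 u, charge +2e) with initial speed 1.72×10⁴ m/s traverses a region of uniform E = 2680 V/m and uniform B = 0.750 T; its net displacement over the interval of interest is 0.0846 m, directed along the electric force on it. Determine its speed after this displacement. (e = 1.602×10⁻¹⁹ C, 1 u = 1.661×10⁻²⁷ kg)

v_f ≈ 1.72×10⁵ m/s

B does no work; ΔKE = |q|E d.
½mv_f² = ½mv₀² + |q|Ed = ½(4.983×10⁻²⁷)(1.72×10⁴)² + (3.204×10⁻¹⁹)(2680)(0.0846) ≈ 7.371×10⁻¹⁹ J + 7.264×10⁻¹⁷ J ≈ 7.338×10⁻¹⁷ J.
v_f = √(2·7.338×10⁻¹⁷/4.983×10⁻²⁷) ≈ 1.72×10⁵ m/s.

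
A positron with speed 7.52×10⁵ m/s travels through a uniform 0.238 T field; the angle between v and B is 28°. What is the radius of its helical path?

v⊥ = v sinθ = 7.52×10⁵·sin28° ≈ 3.530×10⁵ m/s.
r = m v⊥/(|q|B) = (9.109×10⁻³¹)(3.530×10⁵)/((1.602×10⁻¹⁹)(0.238)) ≈ 8.43×10⁻⁶ m.

r ≈ 8.43×10⁻⁶ m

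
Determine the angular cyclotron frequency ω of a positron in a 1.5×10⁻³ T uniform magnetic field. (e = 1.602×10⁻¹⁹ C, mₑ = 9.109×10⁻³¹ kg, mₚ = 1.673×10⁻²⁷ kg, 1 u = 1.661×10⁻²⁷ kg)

ω ≈ 2.6×10⁸ rad/s

ω = |q|B/m.
ω = (1.602×10⁻¹⁹)(1.5×10⁻³)/9.109×10⁻³¹ ≈ 2.6×10⁸ rad/s.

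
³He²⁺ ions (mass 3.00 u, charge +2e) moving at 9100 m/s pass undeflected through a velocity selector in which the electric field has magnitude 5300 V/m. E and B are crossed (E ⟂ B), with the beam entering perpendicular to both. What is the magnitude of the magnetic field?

B = 0.58 T

Balance of forces in the selector: qE = qvB ⇒ B = E/v.
B = 5300/9100 = 0.58 T.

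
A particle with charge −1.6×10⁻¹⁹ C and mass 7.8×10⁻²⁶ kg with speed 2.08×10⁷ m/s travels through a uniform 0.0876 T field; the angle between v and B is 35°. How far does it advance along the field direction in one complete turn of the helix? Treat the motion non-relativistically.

v∥ = v cosθ = 2.08×10⁷·cos35° ≈ 1.704×10⁷ m/s.
T = 2πm/(|q|B) = 2π(7.8×10⁻²⁶)/((1.6×10⁻¹⁹)(0.0876)) ≈ 3.497×10⁻⁵ s.
pitch = v∥ T = (1.704×10⁷)(3.497×10⁻⁵) ≈ 596 m.

p ≈ 596 m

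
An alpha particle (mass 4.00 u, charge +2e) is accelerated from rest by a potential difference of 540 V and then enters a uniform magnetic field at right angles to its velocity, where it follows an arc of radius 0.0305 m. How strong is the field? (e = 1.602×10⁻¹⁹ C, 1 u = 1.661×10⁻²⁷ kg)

v = √(2|q|V/m) = √(2·3.204×10⁻¹⁹·540/6.644×10⁻²⁷) ≈ 2.282×10⁵ m/s.
B = mv/(|q|r) = (6.644×10⁻²⁷)(2.282×10⁵)/((3.204×10⁻¹⁹)(0.0305)) ≈ 0.155 T.

B ≈ 0.155 T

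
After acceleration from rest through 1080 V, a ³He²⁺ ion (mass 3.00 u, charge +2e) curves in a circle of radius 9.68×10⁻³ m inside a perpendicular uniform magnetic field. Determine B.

B ≈ 0.599 T

v = √(2|q|V/m) = √(2·3.204×10⁻¹⁹·1080/4.983×10⁻²⁷) ≈ 3.727×10⁵ m/s.
B = mv/(|q|r) = (4.983×10⁻²⁷)(3.727×10⁵)/((3.204×10⁻¹⁹)(9.68×10⁻³)) ≈ 0.599 T.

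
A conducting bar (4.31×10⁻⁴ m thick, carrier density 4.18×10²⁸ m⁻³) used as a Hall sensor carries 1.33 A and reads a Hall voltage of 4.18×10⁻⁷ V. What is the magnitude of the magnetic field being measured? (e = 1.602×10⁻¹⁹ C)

B ≈ 0.907 T

From V_H = IB/(n e t), B = V_H n e t / I.
B = (4.18×10⁻⁷)(4.18×10²⁸)(1.602×10⁻¹⁹)(4.31×10⁻⁴)/1.33 ≈ 0.907 T.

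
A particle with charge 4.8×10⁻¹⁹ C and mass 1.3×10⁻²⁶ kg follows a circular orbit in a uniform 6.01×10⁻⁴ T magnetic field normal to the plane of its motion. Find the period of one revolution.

T ≈ 2.83×10⁻⁴ s

The cyclotron period depends only on m, q, B: T = 2πm/(|q|B).
T = 2π(1.3×10⁻²⁶)/((4.8×10⁻¹⁹)(6.01×10⁻⁴)) ≈ 2.83×10⁻⁴ s.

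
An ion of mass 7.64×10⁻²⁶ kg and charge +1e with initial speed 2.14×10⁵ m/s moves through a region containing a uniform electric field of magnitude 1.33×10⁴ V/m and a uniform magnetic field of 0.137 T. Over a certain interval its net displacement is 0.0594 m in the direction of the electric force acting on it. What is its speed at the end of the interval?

B does no work; ΔKE = |q|E d.
½mv_f² = ½mv₀² + |q|Ed = ½(7.64×10⁻²⁶)(2.14×10⁵)² + (1.602×10⁻¹⁹)(1.33×10⁴)(0.0594) ≈ 1.749×10⁻¹⁵ J + 1.266×10⁻¹⁶ J ≈ 1.876×10⁻¹⁵ J.
v_f = √(2·1.876×10⁻¹⁵/7.64×10⁻²⁶) ≈ 2.22×10⁵ m/s.

v_f ≈ 2.22×10⁵ m/s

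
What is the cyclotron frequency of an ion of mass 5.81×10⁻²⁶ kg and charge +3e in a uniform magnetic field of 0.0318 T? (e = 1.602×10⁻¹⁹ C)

f ≈ 4.19×10⁴ Hz

f = |q|B/(2πm).
f = (4.806×10⁻¹⁹)(0.0318)/(2π·5.81×10⁻²⁶) ≈ 4.19×10⁴ Hz.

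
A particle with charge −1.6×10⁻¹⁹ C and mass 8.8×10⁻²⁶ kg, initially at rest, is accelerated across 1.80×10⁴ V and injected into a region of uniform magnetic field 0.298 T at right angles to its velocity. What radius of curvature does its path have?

r ≈ 0.472 m

Acceleration: |q|V = ½mv² ⇒ v = √(2|q|V/m) = √(2·1.6×10⁻¹⁹·1.80×10⁴/8.8×10⁻²⁶) ≈ 2.558×10⁵ m/s.
In the field: r = mv/(|q|B) = (8.8×10⁻²⁶)(2.558×10⁵)/((1.6×10⁻¹⁹)(0.298)) ≈ 0.472 m.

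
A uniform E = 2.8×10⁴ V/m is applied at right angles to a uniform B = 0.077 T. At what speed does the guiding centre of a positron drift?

In crossed fields the guiding centre drifts at v_d = |E×B|/B² = E/B, independent of charge and mass.
v_d = 2.8×10⁴/0.077 = 3.6×10⁵ m/s.

v_d ≈ 3.6×10⁵ m/s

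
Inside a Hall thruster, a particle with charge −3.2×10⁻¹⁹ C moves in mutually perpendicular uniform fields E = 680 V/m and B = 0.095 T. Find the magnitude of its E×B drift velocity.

The steady drift has the magnetic force balancing the electric force, so v_d = E/B.
v_d = 680/0.095 = 7200 m/s.

v_d ≈ 7200 m/s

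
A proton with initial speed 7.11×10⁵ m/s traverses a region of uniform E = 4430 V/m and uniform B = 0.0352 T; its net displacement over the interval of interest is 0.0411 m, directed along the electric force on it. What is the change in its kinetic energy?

The magnetic force is always ⟂ v and does no work; only the electric force changes KE.
ΔKE = F_E · d = |q|E d = (1.602×10⁻¹⁹)(4430)(0.0411) ≈ 2.92×10⁻¹⁷ J.

ΔKE ≈ 2.92×10⁻¹⁷ J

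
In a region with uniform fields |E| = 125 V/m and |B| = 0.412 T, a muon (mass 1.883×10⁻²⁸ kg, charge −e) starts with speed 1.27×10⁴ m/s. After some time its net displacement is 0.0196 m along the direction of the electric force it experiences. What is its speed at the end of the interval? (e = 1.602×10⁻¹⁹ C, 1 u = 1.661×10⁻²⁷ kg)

v_f ≈ 6.58×10⁴ m/s

B does no work; ΔKE = |q|E d.
½mv_f² = ½mv₀² + |q|Ed = ½(1.883×10⁻²⁸)(1.27×10⁴)² + (1.602×10⁻¹⁹)(125)(0.0196) ≈ 1.519×10⁻²⁰ J + 3.925×10⁻¹⁹ J ≈ 4.077×10⁻¹⁹ J.
v_f = √(2·4.077×10⁻¹⁹/1.883×10⁻²⁸) ≈ 6.58×10⁴ m/s.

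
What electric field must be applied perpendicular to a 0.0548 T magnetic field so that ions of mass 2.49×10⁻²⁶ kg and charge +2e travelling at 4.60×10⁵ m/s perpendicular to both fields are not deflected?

E = 2.52×10⁴ V/m

For straight-line motion qE = qvB, so E = vB.
E = 4.60×10⁵ × 0.0548 = 2.52×10⁴ V/m.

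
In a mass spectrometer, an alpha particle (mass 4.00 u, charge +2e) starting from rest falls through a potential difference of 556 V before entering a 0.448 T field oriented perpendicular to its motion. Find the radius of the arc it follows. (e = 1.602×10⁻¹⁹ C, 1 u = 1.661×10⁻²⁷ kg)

Acceleration: |q|V = ½mv² ⇒ v = √(2|q|V/m) = √(2·3.204×10⁻¹⁹·556/6.644×10⁻²⁷) ≈ 2.316×10⁵ m/s.
In the field: r = mv/(|q|B) = (6.644×10⁻²⁷)(2.316×10⁵)/((3.204×10⁻¹⁹)(0.448)) ≈ 0.0107 m.

r ≈ 0.0107 m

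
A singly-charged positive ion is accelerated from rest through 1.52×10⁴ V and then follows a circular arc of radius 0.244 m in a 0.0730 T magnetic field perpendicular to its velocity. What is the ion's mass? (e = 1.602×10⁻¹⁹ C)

m ≈ 1.67×10⁻²⁷ kg

Combine |q|V = ½mv² and r = mv/(|q|B): eliminate v to get m = qB²r²/(2V).
m = (1.602×10⁻¹⁹)(0.0730)²(0.244)²/(2·1.52×10⁴) ≈ 1.67×10⁻²⁷ kg.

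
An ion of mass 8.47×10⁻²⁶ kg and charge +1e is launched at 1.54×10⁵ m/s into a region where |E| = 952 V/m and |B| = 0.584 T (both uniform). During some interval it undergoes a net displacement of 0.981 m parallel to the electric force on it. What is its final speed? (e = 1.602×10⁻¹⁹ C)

v_f ≈ 1.65×10⁵ m/s

B does no work; ΔKE = |q|E d.
½mv_f² = ½mv₀² + |q|Ed = ½(8.47×10⁻²⁶)(1.54×10⁵)² + (1.602×10⁻¹⁹)(952)(0.981) ≈ 1.004×10⁻¹⁵ J + 1.496×10⁻¹⁶ J ≈ 1.154×10⁻¹⁵ J.
v_f = √(2·1.154×10⁻¹⁵/8.47×10⁻²⁶) ≈ 1.65×10⁵ m/s.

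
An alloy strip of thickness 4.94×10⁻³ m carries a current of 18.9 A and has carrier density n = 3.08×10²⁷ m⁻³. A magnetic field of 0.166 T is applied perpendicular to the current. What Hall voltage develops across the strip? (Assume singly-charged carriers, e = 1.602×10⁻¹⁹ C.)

V_H = IB/(n e t).
V_H = (18.9)(0.166)/((3.08×10²⁷)(1.602×10⁻¹⁹)(4.94×10⁻³)) ≈ 1.29×10⁻⁶ V.

V_H ≈ 1.29×10⁻⁶ V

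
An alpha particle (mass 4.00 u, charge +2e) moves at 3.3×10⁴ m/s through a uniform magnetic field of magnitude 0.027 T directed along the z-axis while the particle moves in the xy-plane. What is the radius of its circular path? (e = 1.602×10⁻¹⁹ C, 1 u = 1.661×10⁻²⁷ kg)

r ≈ 0.025 m

The magnetic force provides the centripetal force: |q|vB = mv²/r.
r = mv/(|q|B) = (6.644×10⁻²⁷)(3.3×10⁴)/((3.204×10⁻¹⁹)(0.027)) ≈ 0.025 m.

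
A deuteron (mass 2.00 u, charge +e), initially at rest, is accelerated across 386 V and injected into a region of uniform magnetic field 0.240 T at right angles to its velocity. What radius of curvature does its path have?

r ≈ 0.0167 m

Acceleration: |q|V = ½mv² ⇒ v = √(2|q|V/m) = √(2·1.602×10⁻¹⁹·386/3.322×10⁻²⁷) ≈ 1.929×10⁵ m/s.
In the field: r = mv/(|q|B) = (3.322×10⁻²⁷)(1.929×10⁵)/((1.602×10⁻¹⁹)(0.240)) ≈ 0.0167 m.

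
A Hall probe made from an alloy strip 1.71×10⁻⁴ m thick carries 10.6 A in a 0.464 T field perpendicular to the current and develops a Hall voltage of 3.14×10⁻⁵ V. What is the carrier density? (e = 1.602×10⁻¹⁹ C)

From V_H = IB/(n e t), n = IB/(V_H e t).
n = (10.6)(0.464)/((3.14×10⁻⁵)(1.602×10⁻¹⁹)(1.71×10⁻⁴)) ≈ 5.72×10²⁷ m⁻³.

n ≈ 5.72×10²⁷ m⁻³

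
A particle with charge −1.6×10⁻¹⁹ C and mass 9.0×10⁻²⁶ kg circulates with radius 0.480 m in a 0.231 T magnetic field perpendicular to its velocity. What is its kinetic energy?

v = |q|Br/m, then KE = ½mv² = (qBr)²/(2m).
v = (1.6×10⁻¹⁹)(0.231)(0.480)/9.0×10⁻²⁶ ≈ 1.971×10⁵ m/s.
KE = ½(9.0×10⁻²⁶)(1.971×10⁵)² ≈ 1.75×10⁻¹⁵ J.

KE ≈ 1.75×10⁻¹⁵ J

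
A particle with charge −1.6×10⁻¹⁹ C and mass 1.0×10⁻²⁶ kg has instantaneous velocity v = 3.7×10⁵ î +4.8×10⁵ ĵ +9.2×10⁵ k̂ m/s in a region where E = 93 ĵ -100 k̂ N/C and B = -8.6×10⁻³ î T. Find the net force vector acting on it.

F ≈ (0, 1.25×10⁻¹⁵, -6.44×10⁻¹⁶) N

v×B = (0, -7910, 4130) N/C.
E + v×B = (0, -7820, 4030) N/C.
F = q(E + v×B) = (−1.6×10⁻¹⁹ C)·(0, -7820, 4030) = (0, 1.25×10⁻¹⁵, -6.44×10⁻¹⁶) N.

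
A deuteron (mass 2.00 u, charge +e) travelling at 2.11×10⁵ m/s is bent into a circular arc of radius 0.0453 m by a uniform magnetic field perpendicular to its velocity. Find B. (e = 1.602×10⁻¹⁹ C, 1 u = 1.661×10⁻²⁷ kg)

B ≈ 0.0966 T

From |q|vB = mv²/r, B = mv/(|q|r).
B = (3.322×10⁻²⁷)(2.11×10⁵)/((1.602×10⁻¹⁹)(0.0453)) ≈ 0.0966 T.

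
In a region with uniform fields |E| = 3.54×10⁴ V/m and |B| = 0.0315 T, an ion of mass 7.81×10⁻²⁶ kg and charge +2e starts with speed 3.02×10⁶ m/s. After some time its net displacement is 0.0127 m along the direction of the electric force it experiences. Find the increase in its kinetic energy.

The magnetic force is always ⟂ v and does no work; only the electric force changes KE.
ΔKE = F_E · d = |q|E d = (3.204×10⁻¹⁹)(3.54×10⁴)(0.0127) ≈ 1.44×10⁻¹⁶ J.

ΔKE ≈ 1.44×10⁻¹⁶ J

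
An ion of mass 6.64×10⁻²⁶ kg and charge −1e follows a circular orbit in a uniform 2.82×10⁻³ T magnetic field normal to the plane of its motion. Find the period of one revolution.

The cyclotron period depends only on m, q, B: T = 2πm/(|q|B).
T = 2π(6.64×10⁻²⁶)/((1.602×10⁻¹⁹)(2.82×10⁻³)) ≈ 9.23×10⁻⁴ s.

T ≈ 9.23×10⁻⁴ s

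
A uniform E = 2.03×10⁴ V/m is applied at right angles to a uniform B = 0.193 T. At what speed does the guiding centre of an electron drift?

The steady drift has the magnetic force balancing the electric force, so v_d = E/B.
v_d = 2.03×10⁴/0.193 = 1.05×10⁵ m/s.

v_d ≈ 1.05×10⁵ m/s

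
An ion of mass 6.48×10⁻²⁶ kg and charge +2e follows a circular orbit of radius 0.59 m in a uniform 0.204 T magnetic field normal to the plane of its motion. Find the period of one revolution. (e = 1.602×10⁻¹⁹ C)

T ≈ 6.23×10⁻⁶ s

The cyclotron period depends only on m, q, B: T = 2πm/(|q|B).
T = 2π(6.48×10⁻²⁶)/((3.204×10⁻¹⁹)(0.204)) ≈ 6.23×10⁻⁶ s.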